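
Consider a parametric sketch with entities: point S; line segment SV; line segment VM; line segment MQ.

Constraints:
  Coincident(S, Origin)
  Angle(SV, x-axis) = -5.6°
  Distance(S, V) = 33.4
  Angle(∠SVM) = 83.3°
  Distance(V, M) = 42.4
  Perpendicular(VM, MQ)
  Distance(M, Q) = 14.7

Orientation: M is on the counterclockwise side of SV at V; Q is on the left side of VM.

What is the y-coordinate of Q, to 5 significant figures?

38.851

S is at the origin; SV runs at -5.6° with length 33.4, so V = 33.4·(cos -5.6°, sin -5.6°) = (33.241, -3.2593). ∠SVM = 83.3°, so VM runs at -5.6° + (180° − 83.3°) = 91.100° from the x-axis; with |VM| = 42.4, M = V + 42.4·(cos 91.100°, sin 91.100°) = (32.427, 39.133). VM ⟂ MQ; with |MQ| = 14.7 on the left of VM, Q = M + 14.7·(-0.99982, -0.019197) = (17.729, 38.851). So Q.y = 38.851.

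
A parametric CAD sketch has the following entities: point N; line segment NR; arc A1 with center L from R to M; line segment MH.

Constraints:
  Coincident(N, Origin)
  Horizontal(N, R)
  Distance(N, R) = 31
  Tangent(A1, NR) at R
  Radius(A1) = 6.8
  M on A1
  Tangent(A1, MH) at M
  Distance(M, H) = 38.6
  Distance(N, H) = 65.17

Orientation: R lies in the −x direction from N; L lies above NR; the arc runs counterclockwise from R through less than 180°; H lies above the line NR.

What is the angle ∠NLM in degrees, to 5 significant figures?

53.212°

N is at the origin; NR is horizontal with |NR| = 31.0 and R on the −x side, so R = (-31.000, 0.0000). A1 meets NR tangentially, so LR is at right angles to NR, so L = R + (0, 6.8) = (-31.000, 6.8000). Since LM ⟂ MH (tangency), |LH| = √(6.8² + 38.6²) = 39.194 regardless of where M sits on A1. So H lies on both circle(N, 65.17) and circle(L, 39.194); the above-NR intersection is H = (-51.098, 40.449). M is the foot of the tangent from H: M = (-25.856, 11.247).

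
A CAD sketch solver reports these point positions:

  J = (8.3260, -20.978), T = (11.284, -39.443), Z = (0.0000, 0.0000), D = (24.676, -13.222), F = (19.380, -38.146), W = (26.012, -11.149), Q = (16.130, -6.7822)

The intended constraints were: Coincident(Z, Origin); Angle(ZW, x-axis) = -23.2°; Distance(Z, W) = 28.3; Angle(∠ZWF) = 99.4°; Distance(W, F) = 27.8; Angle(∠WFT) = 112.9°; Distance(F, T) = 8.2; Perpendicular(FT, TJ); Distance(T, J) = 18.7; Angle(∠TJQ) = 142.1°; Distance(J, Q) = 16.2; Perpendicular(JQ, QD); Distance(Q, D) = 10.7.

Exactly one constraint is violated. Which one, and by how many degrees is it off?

Perpendicular(JQ, QD) — off by 8.20°.

Z = (0.00, 0.00) ✓; ZW at -23.20° ✓; |ZW| = 28.30 ✓; ∠ZWF = 99.40° ✓; |WF| = 27.80 ✓; ∠WFT = 112.9° ✓; |FT| = 8.199 ✓; ∠(FT, TJ) = 90.00° ✓; |TJ| = 18.70 ✓; ∠TJQ = 142.1° ✓; |JQ| = 16.20 ✓; ∠(JQ, QD) = 98.20° ✗; |QD| = 10.70 ✓.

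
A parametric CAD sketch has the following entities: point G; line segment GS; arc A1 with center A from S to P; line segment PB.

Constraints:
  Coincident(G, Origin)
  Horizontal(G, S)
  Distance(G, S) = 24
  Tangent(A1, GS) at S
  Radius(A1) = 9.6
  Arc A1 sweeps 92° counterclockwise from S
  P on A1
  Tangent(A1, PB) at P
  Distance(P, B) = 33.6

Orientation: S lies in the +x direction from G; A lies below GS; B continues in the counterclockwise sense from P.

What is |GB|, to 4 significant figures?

46.22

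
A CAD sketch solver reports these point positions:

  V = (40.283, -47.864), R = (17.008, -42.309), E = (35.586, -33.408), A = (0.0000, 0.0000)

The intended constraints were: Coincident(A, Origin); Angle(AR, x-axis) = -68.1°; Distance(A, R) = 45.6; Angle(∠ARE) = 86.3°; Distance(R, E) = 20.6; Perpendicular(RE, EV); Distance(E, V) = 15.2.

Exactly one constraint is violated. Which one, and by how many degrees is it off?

Perpendicular(RE, EV) — off by 7.60°.

A = (0.00, 0.00) ✓; AR at -68.10° ✓; |AR| = 45.60 ✓; ∠ARE = 86.30° ✓; |RE| = 20.60 ✓; ∠(RE, EV) = 97.60° ✗; |EV| = 15.20 ✓.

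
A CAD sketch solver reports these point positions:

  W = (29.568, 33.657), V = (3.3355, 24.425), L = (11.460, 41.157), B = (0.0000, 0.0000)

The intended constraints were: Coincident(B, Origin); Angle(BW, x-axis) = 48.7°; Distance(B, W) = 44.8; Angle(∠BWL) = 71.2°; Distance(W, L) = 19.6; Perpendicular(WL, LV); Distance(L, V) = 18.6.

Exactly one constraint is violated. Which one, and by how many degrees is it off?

Perpendicular(WL, LV) — off by 3.40°.

B = (0.00, 0.00) ✓; BW at 48.70° ✓; |BW| = 44.80 ✓; ∠BWL = 71.20° ✓; |WL| = 19.60 ✓; ∠(WL, LV) = 86.60° ✗; |LV| = 18.60 ✓.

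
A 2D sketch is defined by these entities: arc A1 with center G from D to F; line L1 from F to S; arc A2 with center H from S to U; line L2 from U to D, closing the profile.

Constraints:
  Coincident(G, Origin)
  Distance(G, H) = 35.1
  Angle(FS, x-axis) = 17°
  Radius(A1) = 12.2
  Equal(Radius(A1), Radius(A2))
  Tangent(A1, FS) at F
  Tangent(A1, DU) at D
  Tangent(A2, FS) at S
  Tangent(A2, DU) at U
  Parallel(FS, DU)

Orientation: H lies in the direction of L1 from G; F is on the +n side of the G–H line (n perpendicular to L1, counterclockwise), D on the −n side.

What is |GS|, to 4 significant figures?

37.16

The slot axis is L1's direction at 17.0°, so u = (cos 17.0°, sin 17.0°) = (0.9563, 0.2924) and n = (−sin 17.0°, cos 17.0°) = (-0.2924, 0.9563). G is at the origin and H lies 35.1 along u from G, so H = 35.1·u = (33.57, 10.26). Tangency of A1 to both parallel lines with radius 12.2 puts F and D at G ± 12.2·n: F = (-3.567, 11.67), D = (3.567, -11.67). Equal radii place S and U the same way about H: S = H + 12.2·n = (30.00, 21.93), U = H − 12.2·n = (37.13, -1.405). Then |GS| = |S − G| = 37.16.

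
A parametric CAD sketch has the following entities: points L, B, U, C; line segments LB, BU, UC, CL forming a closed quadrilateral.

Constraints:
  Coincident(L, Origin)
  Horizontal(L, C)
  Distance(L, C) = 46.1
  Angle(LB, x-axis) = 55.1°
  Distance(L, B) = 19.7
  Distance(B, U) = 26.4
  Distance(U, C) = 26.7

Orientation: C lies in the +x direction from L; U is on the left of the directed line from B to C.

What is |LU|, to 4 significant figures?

43.89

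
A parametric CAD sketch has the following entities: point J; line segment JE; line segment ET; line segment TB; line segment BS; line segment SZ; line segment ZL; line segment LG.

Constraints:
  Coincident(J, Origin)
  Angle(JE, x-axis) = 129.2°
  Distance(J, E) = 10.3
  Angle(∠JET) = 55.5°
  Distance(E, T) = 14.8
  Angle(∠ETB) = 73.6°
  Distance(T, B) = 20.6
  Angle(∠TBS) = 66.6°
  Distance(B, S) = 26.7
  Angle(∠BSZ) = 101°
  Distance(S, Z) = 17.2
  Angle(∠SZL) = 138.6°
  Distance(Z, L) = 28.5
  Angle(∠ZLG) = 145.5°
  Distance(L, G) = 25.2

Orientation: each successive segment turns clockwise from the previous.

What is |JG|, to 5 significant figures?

48.546

J is at the origin; JE runs at 129.2° with length 10.3, so E = (-6.5099, 7.9819). ∠JET = 55.5° gives ET at 4.7000° from the x-axis; with |ET| = 14.8, T = (8.2403, 9.1946). ∠ETB = 73.6° gives TB at -101.70° from the x-axis; with |TB| = 20.6, B = (4.0629, -10.977). ∠TBS = 66.6° gives BS at 144.90° from the x-axis; with |BS| = 26.7, S = (-17.782, 4.3753). ∠BSZ = 101.0° gives SZ at 65.900° from the x-axis; with |SZ| = 17.2, Z = (-10.758, 20.076). ∠SZL = 138.6° gives ZL at 24.500° from the x-axis; with |ZL| = 28.5, L = (15.175, 31.895). ∠ZLG = 145.5° gives LG at -10.000° from the x-axis; with |LG| = 25.2, G = (39.993, 27.519). Then |JG| = |G − J| = 48.546.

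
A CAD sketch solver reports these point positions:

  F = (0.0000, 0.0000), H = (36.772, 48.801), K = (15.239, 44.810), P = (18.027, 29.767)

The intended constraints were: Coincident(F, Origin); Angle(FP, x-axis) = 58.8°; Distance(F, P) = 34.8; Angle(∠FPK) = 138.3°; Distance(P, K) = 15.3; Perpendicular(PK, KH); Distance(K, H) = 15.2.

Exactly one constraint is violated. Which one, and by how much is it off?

Distance(K, H) = 15.2 — off by 6.70.

F = (0.00, 0.00) ✓; FP at 58.80° ✓; |FP| = 34.80 ✓; ∠FPK = 138.3° ✓; |PK| = 15.30 ✓; ∠(PK, KH) = 90.00° ✓; |KH| = 21.90 ✗.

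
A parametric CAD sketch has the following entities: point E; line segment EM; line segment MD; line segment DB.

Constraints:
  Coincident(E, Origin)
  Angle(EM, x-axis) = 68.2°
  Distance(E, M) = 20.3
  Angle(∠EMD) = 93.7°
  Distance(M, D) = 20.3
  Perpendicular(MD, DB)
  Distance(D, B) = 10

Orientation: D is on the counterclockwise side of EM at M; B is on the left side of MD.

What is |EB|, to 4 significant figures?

23.92

E is at the origin; EM runs at 68.2° with length 20.3, so M = 20.3·(cos 68.2°, sin 68.2°) = (7.539, 18.85). ∠EMD = 93.7°, so MD runs at 68.2° + (180° − 93.7°) = 154.5° from the x-axis; with |MD| = 20.3, D = M + 20.3·(cos 154.5°, sin 154.5°) = (-10.78, 27.59). The perpendicularity gives DB at right angles to MD; with |DB| = 10.0 on the left of MD, B = D + 10.0·(-0.4305, -0.9026) = (-15.09, 18.56). Then |EB| = |B − E| = 23.92.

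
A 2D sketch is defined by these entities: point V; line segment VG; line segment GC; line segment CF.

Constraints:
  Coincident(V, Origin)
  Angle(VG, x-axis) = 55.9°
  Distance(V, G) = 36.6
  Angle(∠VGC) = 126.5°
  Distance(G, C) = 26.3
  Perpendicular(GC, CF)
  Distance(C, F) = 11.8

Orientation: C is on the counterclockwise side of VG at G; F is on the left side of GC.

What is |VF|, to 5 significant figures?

51.198

V is at the origin; VG runs at 55.9° with length 36.6, so G = 36.6·(cos 55.9°, sin 55.9°) = (20.519, 30.307). ∠VGC = 126.5°, so GC runs at 55.9° + (180° − 126.5°) = 109.40° from the x-axis; with |GC| = 26.3, C = G + 26.3·(cos 109.40°, sin 109.40°) = (11.784, 55.114). The perpendicularity gives CF at right angles to GC; with |CF| = 11.8 on the left of GC, F = C + 11.8·(-0.94322, -0.33216) = (0.65352, 51.194). Then |VF| = |F − V| = 51.198.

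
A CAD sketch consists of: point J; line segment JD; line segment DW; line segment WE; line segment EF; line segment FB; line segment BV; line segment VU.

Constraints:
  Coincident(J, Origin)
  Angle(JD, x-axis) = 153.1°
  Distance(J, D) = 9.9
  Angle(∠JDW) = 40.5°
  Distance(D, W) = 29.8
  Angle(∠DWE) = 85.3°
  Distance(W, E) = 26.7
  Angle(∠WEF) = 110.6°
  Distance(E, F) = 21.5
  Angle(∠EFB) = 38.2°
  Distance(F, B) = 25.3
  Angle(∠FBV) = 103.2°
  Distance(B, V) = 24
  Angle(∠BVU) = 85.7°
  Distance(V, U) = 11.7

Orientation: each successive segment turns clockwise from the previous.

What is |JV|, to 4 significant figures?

39.29

∠EFB = 38.2° gives FB at 67.70° from the x-axis; with |FB| = 25.3, B = (15.15, -2.071). ∠FBV = 103.2° gives BV at -9.100° from the x-axis; with |BV| = 24.0, V = (38.85, -5.867). Then |JV| = |V − J| = 39.29.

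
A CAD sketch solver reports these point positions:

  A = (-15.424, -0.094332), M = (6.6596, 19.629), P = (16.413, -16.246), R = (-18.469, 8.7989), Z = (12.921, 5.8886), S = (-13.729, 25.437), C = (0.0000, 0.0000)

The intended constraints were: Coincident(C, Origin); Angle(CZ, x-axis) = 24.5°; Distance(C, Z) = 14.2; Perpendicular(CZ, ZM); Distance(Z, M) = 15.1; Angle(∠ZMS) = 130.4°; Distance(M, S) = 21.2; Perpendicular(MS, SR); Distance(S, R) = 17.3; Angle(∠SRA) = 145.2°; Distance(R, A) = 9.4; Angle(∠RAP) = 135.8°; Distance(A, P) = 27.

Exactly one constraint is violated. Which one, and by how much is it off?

Distance(A, P) = 27 — off by 8.70.

C = (0.00, 0.00) ✓; CZ at 24.50° ✓; |CZ| = 14.20 ✓; ∠(CZ, ZM) = 90.00° ✓; |ZM| = 15.10 ✓; ∠ZMS = 130.4° ✓; |MS| = 21.20 ✓; ∠(MS, SR) = 90.00° ✓; |SR| = 17.30 ✓; ∠SRA = 145.2° ✓; |RA| = 9.400 ✓; ∠RAP = 135.8° ✓; |AP| = 35.70 ✗.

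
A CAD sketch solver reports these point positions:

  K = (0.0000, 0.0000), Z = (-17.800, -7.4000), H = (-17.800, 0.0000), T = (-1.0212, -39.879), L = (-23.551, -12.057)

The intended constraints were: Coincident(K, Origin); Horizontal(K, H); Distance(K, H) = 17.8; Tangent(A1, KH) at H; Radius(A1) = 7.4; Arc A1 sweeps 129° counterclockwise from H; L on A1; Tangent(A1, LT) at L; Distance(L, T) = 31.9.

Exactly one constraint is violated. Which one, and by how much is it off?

Distance(L, T) = 31.9 — off by 3.90.

K = (0.00, 0.00) ✓; K.y = 0.00, H.y = 0.00 ✓; |KH| = 17.80 ✓; ∠(ZH, HK) = 90.00° ✓; |ZH| = 7.400 ✓; bearing(Z→L) − bearing(Z→H) = 129.0° ✓; |ZL| = 7.400 ✓; ∠(ZL, LT) = 90.00° ✓; |LT| = 35.80 ✗.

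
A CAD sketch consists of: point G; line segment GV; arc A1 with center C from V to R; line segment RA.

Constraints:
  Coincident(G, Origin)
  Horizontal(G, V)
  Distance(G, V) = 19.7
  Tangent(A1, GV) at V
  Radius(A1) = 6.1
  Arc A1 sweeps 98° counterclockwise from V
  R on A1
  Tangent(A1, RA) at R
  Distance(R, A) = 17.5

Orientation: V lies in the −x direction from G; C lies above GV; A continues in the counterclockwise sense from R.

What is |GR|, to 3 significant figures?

15.3

G is at the origin; G and V share the same y with |GV| = 19.7 and V on the −x side, so V = (-19.7, 0.00). Since A1 is tangent to GV there, CV ⟂ GV, so C = V + (0, 6.1) = (-19.7, 6.10). On A1, V sits at bearing -90° from C; a 98° counterclockwise sweep puts R at bearing 8°, so R = C + 6.1·(cos 8°, sin 8°) = (-13.7, 6.95). Then |GR| = |R − G| = 15.3.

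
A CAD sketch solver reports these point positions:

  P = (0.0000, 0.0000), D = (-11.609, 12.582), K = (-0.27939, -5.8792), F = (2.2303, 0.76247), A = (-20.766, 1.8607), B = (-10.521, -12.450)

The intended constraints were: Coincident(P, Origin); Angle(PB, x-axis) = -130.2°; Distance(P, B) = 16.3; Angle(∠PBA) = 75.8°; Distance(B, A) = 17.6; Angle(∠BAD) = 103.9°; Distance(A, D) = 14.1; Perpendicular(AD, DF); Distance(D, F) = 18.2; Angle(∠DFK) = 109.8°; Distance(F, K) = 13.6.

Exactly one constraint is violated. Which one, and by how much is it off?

Distance(F, K) = 13.6 — off by 6.50.

P = (0.00, 0.00) ✓; PB at -130.2° ✓; |PB| = 16.30 ✓; ∠PBA = 75.80° ✓; |BA| = 17.60 ✓; ∠BAD = 103.9° ✓; |AD| = 14.10 ✓; ∠(AD, DF) = 90.00° ✓; |DF| = 18.20 ✓; ∠DFK = 109.8° ✓; |FK| = 7.100 ✗.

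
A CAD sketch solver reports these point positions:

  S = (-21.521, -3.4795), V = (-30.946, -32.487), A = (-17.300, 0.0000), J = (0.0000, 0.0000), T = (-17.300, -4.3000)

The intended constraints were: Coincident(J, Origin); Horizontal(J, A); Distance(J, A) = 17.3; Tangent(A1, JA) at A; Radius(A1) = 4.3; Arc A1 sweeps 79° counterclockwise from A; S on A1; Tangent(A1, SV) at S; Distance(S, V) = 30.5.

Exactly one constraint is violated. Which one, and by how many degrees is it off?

Tangent(A1, SV) at S — off by 7.00°.

J = (0.00, 0.00) ✓; J.y = 0.00, A.y = 0.00 ✓; |JA| = 17.30 ✓; ∠(TA, AJ) = 90.00° ✓; |TA| = 4.300 ✓; bearing(T→S) − bearing(T→A) = 79.00° ✓; |TS| = 4.300 ✓; ∠(TS, SV) = 97.00° ✗; |SV| = 30.50 ✓.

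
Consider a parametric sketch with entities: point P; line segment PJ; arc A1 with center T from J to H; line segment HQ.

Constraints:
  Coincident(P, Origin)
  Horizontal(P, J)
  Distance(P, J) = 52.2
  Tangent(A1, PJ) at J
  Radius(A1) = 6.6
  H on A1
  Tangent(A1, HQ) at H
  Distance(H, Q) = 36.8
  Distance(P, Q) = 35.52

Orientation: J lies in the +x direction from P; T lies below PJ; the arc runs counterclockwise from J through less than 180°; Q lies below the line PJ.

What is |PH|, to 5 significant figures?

47.543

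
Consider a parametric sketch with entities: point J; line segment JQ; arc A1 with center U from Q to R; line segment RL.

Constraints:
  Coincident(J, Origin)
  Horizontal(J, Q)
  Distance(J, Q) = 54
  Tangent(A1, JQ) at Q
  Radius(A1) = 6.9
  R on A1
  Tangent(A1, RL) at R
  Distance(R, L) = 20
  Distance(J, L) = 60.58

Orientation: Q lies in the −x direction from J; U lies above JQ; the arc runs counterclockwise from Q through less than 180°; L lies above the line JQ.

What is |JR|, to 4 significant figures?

48.30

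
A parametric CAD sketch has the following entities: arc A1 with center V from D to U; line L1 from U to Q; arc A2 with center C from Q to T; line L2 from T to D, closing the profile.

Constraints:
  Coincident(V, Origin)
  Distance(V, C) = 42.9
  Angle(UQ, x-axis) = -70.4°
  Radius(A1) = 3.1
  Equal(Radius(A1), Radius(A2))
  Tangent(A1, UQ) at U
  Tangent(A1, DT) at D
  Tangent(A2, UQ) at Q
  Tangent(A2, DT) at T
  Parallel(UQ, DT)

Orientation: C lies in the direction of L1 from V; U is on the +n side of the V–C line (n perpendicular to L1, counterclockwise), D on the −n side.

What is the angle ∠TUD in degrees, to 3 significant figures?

81.8°

The slot axis is L1's direction at -70.4°, so u = (cos -70.4°, sin -70.4°) = (0.335, -0.942) and n = (−sin -70.4°, cos -70.4°) = (0.942, 0.335). V is at the origin and C lies 42.9 along u from V, so C = 42.9·u = (14.4, -40.4). Tangency of A1 to both parallel lines with radius 3.1 puts U and D at V ± 3.1·n: U = (2.92, 1.04), D = (-2.92, -1.04). Equal radii place Q and T the same way about C: Q = C + 3.1·n = (17.3, -39.4), T = C − 3.1·n = (11.5, -41.5). Then cos ∠TUD = UT·UD / (|UT||UD|), giving 81.8°.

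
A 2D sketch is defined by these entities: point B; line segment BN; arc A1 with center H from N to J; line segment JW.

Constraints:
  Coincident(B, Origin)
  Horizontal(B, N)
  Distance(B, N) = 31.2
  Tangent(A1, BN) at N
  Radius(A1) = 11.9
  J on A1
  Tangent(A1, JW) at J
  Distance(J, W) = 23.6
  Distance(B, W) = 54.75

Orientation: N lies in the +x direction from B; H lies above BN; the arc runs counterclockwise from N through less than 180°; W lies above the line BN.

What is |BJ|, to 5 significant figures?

44.978

B is at the origin; BN is horizontal with |BN| = 31.2 and N on the +x side, so N = (31.200, 0.0000). The tangent condition forces HN to be normal to BN, so H = N + (0, 11.9) = (31.200, 11.900). Since HJ ⟂ JW (tangency), |HW| = √(11.9² + 23.6²) = 26.430 regardless of where J sits on A1. So W lies on both circle(B, 54.75) and circle(H, 26.430); the above-BN intersection is W = (40.778, 36.534). J is the foot of the tangent from W: J = (43.045, 13.043).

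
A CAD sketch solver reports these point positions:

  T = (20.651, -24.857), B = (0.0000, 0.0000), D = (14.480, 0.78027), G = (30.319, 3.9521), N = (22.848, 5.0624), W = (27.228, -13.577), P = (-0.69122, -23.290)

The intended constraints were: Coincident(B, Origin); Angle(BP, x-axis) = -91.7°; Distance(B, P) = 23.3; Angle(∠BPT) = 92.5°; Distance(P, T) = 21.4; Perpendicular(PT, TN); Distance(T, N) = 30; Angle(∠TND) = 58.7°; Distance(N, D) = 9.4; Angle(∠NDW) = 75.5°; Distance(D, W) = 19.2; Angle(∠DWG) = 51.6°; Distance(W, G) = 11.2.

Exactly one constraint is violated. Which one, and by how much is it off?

Distance(W, G) = 11.2 — off by 6.60.

B = (0.00, 0.00) ✓; BP at -91.70° ✓; |BP| = 23.30 ✓; ∠BPT = 92.50° ✓; |PT| = 21.40 ✓; ∠(PT, TN) = 90.00° ✓; |TN| = 30.00 ✓; ∠TND = 58.70° ✓; |ND| = 9.400 ✓; ∠NDW = 75.50° ✓; |DW| = 19.20 ✓; ∠DWG = 51.60° ✓; |WG| = 17.80 ✗.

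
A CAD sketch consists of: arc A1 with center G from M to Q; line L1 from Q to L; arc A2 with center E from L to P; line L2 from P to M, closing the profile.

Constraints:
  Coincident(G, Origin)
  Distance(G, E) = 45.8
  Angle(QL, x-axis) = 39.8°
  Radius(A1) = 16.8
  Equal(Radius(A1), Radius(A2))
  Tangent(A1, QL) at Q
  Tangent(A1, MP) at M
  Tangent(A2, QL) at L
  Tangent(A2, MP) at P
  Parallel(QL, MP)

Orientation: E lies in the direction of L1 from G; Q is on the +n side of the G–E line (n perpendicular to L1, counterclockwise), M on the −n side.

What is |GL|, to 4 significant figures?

48.78

Tangency of A1 to both parallel lines with radius 16.8 puts Q and M at G ± 16.8·n: Q = (-10.75, 12.91), M = (10.75, -12.91). Equal radii place L and P the same way about E: L = E + 16.8·n = (24.43, 42.22), P = E − 16.8·n = (45.94, 16.41). Then |GL| = |L − G| = 48.78.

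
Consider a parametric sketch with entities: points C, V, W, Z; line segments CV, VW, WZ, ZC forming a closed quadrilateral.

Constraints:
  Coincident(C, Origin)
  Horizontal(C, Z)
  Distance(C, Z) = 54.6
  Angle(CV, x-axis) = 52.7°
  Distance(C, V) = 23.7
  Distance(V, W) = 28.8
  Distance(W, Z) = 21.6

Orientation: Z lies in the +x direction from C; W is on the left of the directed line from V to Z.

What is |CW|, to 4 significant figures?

46.88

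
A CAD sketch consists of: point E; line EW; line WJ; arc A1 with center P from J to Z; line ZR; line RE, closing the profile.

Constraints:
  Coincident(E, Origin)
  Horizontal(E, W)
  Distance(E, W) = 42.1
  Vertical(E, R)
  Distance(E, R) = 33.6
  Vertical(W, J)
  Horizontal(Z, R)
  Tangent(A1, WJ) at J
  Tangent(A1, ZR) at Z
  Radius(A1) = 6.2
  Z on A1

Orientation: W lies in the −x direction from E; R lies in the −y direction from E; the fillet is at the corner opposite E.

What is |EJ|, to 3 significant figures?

50.2

E is at the origin; E and W share the same y with |EW| = 42.1 and W on the −x side, so W = (-42.1, 0.00). ER is vertical with |ER| = 33.6 and R on the −y side, so R = (0.00, -33.6). The virtual corner opposite E is at (-42.1, -33.6). The tangent condition forces PJ to be normal to WJ and since A1 is tangent to ZR there, PZ ⟂ ZR, with radius 6.2, so the center P sits 6.2 in from both sides at P = (-35.9, -27.4). That places the tangent points at J = (-42.1, -27.4) on WJ and Z = (-35.9, -33.6) on ZR. Then |EJ| = |J − E| = 50.2.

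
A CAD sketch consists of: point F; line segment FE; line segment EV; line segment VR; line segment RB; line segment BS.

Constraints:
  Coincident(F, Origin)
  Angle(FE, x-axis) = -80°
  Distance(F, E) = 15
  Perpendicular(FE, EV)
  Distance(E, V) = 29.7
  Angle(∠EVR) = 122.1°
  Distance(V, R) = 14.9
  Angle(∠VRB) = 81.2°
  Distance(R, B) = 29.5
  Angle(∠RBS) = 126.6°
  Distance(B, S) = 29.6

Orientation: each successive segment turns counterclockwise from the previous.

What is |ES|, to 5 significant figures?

17.798

F is at the origin; FE runs at -80.0° with length 15.0, so E = (2.6047, -14.772). The perpendicularity gives EV at right angles to FE, so EV runs at 10.000°; with |EV| = 29.7, V = (31.854, -9.6148). ∠EVR = 122.1° gives VR at 67.900° from the x-axis; with |VR| = 14.9, R = (37.459, 4.1905). ∠VRB = 81.2° gives RB at 166.70° from the x-axis; with |RB| = 29.5, B = (8.7505, 10.977). ∠RBS = 126.6° gives BS at -139.90° from the x-axis; with |BS| = 29.6, S = (-13.891, -8.0891). Then |ES| = |S − E| = 17.798.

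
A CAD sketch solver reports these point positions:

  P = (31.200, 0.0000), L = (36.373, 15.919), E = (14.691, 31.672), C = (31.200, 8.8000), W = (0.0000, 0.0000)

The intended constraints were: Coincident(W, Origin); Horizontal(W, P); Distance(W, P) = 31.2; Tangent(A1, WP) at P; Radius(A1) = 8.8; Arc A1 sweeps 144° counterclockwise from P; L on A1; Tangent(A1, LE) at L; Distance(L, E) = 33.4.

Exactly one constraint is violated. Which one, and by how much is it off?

Distance(L, E) = 33.4 — off by 6.60.

W = (0.00, 0.00) ✓; W.y = 0.00, P.y = 0.00 ✓; |WP| = 31.20 ✓; ∠(CP, PW) = 90.00° ✓; |CP| = 8.800 ✓; bearing(C→L) − bearing(C→P) = 144.0° ✓; |CL| = 8.800 ✓; ∠(CL, LE) = 90.00° ✓; |LE| = 26.80 ✗.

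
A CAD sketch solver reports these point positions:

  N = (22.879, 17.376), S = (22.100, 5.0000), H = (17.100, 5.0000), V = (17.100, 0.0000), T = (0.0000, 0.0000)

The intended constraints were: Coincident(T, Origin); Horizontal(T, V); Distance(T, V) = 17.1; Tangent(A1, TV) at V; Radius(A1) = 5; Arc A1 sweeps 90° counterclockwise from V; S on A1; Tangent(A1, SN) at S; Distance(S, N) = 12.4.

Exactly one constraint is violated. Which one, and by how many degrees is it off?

Tangent(A1, SN) at S — off by 3.60°.

T = (0.00, 0.00) ✓; T.y = 0.00, V.y = 0.00 ✓; |TV| = 17.10 ✓; ∠(HV, VT) = 90.00° ✓; |HV| = 5.000 ✓; bearing(H→S) − bearing(H→V) = 90.00° ✓; |HS| = 5.000 ✓; ∠(HS, SN) = 93.60° ✗; |SN| = 12.40 ✓.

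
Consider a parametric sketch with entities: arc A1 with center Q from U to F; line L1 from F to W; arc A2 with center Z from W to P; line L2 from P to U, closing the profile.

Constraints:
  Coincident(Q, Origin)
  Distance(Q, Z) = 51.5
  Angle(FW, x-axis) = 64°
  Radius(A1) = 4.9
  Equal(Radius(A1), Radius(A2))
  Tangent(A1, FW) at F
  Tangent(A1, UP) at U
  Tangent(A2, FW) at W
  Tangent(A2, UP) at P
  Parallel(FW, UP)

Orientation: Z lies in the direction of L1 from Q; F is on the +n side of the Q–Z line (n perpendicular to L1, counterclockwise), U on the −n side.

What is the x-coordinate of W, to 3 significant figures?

18.2

The slot axis is L1's direction at 64.0°, so u = (cos 64.0°, sin 64.0°) = (0.438, 0.899) and n = (−sin 64.0°, cos 64.0°) = (-0.899, 0.438). Q is at the origin and Z lies 51.5 along u from Q, so Z = 51.5·u = (22.6, 46.3). Tangency of A1 to both parallel lines with radius 4.9 puts F and U at Q ± 4.9·n: F = (-4.40, 2.15), U = (4.40, -2.15). Equal radii place W and P the same way about Z: W = Z + 4.9·n = (18.2, 48.4), P = Z − 4.9·n = (27.0, 44.1). So W.x = 18.2.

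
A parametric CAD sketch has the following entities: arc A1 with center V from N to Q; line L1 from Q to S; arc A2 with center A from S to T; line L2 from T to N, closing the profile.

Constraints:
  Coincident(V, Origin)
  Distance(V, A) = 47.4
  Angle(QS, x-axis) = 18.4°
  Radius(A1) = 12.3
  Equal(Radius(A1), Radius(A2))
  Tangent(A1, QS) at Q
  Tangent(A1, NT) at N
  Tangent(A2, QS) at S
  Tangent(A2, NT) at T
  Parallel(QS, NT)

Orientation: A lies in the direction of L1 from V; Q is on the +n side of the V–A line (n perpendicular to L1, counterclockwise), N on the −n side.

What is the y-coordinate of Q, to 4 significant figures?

11.67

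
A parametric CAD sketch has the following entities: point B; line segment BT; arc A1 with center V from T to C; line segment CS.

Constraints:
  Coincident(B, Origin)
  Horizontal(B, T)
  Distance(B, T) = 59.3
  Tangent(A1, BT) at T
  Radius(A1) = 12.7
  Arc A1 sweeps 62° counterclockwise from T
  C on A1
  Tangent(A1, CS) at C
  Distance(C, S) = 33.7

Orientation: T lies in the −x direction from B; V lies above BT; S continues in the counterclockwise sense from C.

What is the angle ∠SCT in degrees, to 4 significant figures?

149.0°

On A1, T sits at bearing -90° from V; a 62° counterclockwise sweep puts C at bearing -28°, so C = V + 12.7·(cos -28°, sin -28°) = (-48.09, 6.738). A1 meets CS tangentially, so VC is at right angles to CS, so CS runs along (−sin -28°, cos -28°); with |CS| = 33.7, S = (-32.27, 36.49). Then cos ∠SCT = CS·CT / (|CS||CT|), giving 149.0°.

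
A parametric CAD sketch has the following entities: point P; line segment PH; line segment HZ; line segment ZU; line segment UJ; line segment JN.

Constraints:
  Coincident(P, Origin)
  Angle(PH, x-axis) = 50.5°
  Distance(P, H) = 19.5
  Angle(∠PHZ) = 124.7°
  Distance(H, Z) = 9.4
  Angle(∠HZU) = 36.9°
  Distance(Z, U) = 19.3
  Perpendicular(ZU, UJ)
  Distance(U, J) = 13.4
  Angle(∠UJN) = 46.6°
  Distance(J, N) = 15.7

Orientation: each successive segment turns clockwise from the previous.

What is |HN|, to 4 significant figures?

3.054

P is at the origin; PH runs at 50.5° with length 19.5, so H = (12.40, 15.05). ∠PHZ = 124.7° gives HZ at -4.800° from the x-axis; with |HZ| = 9.4, Z = (21.77, 14.26). ∠HZU = 36.9° gives ZU at -147.9° from the x-axis; with |ZU| = 19.3, U = (5.421, 4.004). ZU is perpendicular to UJ, so UJ runs at 122.1°; with |UJ| = 13.4, J = (-1.700, 15.36). ∠UJN = 46.6° gives JN at -11.30° from the x-axis; with |JN| = 15.7, N = (13.70, 12.28). Then |HN| = |N − H| = 3.054.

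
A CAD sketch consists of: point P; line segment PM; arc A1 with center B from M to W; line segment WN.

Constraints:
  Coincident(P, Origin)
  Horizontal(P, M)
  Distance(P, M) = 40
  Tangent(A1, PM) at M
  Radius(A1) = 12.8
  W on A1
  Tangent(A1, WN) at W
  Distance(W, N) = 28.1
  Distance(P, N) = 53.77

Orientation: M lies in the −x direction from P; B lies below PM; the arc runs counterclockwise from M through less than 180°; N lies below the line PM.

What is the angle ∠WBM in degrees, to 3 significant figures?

128°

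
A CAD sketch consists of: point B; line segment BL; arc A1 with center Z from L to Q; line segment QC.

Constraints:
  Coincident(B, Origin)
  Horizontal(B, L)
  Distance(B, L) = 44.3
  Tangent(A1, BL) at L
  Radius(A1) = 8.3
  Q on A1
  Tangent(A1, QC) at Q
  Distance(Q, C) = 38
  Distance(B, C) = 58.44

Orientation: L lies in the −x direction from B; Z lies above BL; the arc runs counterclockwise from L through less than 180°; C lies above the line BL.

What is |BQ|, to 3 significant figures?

36.9

Checks: B = (0.00, 0.00) ✓; |ZQ| = 8.300 ✓; ∠(ZQ, QC) = 90.00° ✓; |QC| = 38.00 ✓; |BC| = 58.44 ✓.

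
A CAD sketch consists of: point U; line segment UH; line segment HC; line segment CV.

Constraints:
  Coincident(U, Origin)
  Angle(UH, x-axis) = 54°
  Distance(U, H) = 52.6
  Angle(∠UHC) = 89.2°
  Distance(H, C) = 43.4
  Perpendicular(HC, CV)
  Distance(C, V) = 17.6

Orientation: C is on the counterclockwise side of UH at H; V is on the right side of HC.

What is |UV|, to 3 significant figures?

82.1

U is at the origin; UH runs at 54.0° with length 52.6, so H = 52.6·(cos 54.0°, sin 54.0°) = (30.9, 42.6). ∠UHC = 89.2°, so HC runs at 54.0° + (180° − 89.2°) = 145° from the x-axis; with |HC| = 43.4, C = H + 43.4·(cos 145°, sin 145°) = (-4.55, 67.6). HC is perpendicular to CV; with |CV| = 17.6 on the right of HC, V = C + 17.6·(0.576, 0.817) = (5.60, 82.0). Then |UV| = |V − U| = 82.1.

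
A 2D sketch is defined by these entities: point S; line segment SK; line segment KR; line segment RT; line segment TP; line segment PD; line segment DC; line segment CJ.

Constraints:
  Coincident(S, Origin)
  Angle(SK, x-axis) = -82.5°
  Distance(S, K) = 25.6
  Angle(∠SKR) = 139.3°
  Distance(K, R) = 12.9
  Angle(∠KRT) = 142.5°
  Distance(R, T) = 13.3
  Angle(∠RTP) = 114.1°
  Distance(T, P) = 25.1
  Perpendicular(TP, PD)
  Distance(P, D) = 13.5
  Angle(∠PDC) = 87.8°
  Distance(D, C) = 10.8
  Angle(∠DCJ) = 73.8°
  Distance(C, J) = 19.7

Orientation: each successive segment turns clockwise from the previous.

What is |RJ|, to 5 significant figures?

31.445

∠PDC = 87.8° gives DC at -48.800° from the x-axis; with |DC| = 10.8, C = (-16.598, -21.184). ∠DCJ = 73.8° gives CJ at -155.00° from the x-axis; with |CJ| = 19.7, J = (-34.452, -29.510). Then |RJ| = |J − R| = 31.445.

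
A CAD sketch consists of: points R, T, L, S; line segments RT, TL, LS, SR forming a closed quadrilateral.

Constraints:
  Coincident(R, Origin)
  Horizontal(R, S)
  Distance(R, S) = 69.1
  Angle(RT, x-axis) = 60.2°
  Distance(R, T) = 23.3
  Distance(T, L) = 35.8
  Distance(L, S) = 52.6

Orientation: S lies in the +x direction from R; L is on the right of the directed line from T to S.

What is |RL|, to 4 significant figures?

23.85

Checks: |TL| = 35.80 ✓; |LS| = 52.60 ✓.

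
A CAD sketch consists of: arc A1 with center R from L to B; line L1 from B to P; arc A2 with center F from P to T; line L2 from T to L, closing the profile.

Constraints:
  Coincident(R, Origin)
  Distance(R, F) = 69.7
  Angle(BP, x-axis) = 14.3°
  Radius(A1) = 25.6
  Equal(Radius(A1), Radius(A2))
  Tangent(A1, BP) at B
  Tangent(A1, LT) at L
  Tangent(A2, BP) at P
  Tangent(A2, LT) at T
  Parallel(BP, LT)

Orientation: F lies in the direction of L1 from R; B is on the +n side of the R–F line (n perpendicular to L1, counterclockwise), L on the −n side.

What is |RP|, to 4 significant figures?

74.25

Tangency of A1 to both parallel lines with radius 25.6 puts B and L at R ± 25.6·n: B = (-6.323, 24.81), L = (6.323, -24.81). Equal radii place P and T the same way about F: P = F + 25.6·n = (61.22, 42.02), T = F − 25.6·n = (73.86, -7.591). Then |RP| = |P − R| = 74.25.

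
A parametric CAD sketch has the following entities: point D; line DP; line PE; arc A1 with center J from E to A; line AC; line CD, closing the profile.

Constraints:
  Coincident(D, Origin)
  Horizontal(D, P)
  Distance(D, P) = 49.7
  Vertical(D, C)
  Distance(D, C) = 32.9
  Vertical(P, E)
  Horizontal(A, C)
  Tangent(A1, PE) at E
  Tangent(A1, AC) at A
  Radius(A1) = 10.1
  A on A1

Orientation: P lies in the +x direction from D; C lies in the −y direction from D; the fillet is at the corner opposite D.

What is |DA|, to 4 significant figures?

51.48

D is at the origin; D and P share the same y with |DP| = 49.7 and P on the +x side, so P = (49.70, 0.000). D and C share the same x with |DC| = 32.9 and C on the −y side, so C = (0.000, -32.90). The virtual corner opposite D is at (49.70, -32.90). Since A1 is tangent to PE there, JE ⟂ PE and since A1 is tangent to AC there, JA ⟂ AC, with radius 10.1, so the center J sits 10.1 in from both sides at J = (39.60, -22.80). That places the tangent points at E = (49.70, -22.80) on PE and A = (39.60, -32.90) on AC. Then |DA| = |A − D| = 51.48.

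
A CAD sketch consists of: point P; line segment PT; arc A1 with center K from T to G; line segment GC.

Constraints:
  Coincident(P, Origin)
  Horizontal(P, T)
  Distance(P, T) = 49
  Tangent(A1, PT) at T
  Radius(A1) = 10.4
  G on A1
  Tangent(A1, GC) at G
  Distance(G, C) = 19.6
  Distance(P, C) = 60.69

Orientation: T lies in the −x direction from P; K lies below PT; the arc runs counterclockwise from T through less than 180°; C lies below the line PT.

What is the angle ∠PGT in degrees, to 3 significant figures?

42.3°

Checks: P = (0.00, 0.00) ✓; |KG| = 10.40 ✓; ∠(KG, GC) = 90.00° ✓; |GC| = 19.60 ✓; |PC| = 60.69 ✓.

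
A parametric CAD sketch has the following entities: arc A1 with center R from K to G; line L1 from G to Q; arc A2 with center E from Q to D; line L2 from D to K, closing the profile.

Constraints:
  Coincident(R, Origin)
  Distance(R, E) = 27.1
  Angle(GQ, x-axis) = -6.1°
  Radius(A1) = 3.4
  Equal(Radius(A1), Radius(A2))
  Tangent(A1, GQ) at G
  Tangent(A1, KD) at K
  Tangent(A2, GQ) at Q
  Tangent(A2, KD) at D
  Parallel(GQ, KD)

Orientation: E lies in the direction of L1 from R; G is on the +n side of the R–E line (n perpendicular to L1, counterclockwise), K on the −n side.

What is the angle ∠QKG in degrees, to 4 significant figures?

75.91°

The slot axis is L1's direction at -6.1°, so u = (cos -6.1°, sin -6.1°) = (0.9943, -0.1063) and n = (−sin -6.1°, cos -6.1°) = (0.1063, 0.9943). R is at the origin and E lies 27.1 along u from R, so E = 27.1·u = (26.95, -2.880). Tangency of A1 to both parallel lines with radius 3.4 puts G and K at R ± 3.4·n: G = (0.3613, 3.381), K = (-0.3613, -3.381). Equal radii place Q and D the same way about E: Q = E + 3.4·n = (27.31, 0.5010), D = E − 3.4·n = (26.59, -6.261). Then cos ∠QKG = KQ·KG / (|KQ||KG|), giving 75.91°.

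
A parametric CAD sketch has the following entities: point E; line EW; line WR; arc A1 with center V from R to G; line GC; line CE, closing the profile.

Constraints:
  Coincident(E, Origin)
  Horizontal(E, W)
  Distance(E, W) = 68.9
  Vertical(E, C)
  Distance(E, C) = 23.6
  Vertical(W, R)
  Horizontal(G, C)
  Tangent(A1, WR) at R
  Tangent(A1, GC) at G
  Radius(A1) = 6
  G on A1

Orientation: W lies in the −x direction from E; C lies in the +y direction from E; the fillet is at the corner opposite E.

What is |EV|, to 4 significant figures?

65.32

E and C share the same x with |EC| = 23.6 and C on the +y side, so C = (0.000, 23.60). The virtual corner opposite E is at (-68.90, 23.60). The tangent condition forces VR to be normal to WR and the tangent condition forces VG to be normal to GC, with radius 6.0, so the center V sits 6.0 in from both sides at V = (-62.90, 17.60). Then |EV| = |V − E| = 65.32.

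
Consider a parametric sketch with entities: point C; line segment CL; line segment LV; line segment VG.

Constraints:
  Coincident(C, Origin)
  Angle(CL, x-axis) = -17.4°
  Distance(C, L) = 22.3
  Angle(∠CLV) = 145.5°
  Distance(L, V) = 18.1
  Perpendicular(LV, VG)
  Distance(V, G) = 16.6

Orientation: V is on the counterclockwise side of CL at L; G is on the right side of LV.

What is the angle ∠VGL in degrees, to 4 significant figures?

47.48°

C is at the origin; CL runs at -17.4° with length 22.3, so L = 22.3·(cos -17.4°, sin -17.4°) = (21.28, -6.669). ∠CLV = 145.5°, so LV runs at -17.4° + (180° − 145.5°) = 17.10° from the x-axis; with |LV| = 18.1, V = L + 18.1·(cos 17.10°, sin 17.10°) = (38.58, -1.346). LV is perpendicular to VG; with |VG| = 16.6 on the right of LV, G = V + 16.6·(0.2940, -0.9558) = (43.46, -17.21). Then cos ∠VGL = GV·GL / (|GV||GL|), giving 47.48°.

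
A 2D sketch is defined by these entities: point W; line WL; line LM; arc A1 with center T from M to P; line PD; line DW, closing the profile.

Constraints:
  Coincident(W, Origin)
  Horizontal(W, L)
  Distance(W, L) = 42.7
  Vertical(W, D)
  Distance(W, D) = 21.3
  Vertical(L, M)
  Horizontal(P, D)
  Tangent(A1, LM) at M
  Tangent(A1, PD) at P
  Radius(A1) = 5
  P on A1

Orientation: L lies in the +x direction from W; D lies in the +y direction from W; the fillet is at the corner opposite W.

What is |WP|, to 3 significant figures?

43.3

W is at the origin; W and L share the same y with |WL| = 42.7 and L on the +x side, so L = (42.7, 0.00). W and D share the same x with |WD| = 21.3 and D on the +y side, so D = (0.00, 21.3). The virtual corner opposite W is at (42.7, 21.3). A1 meets LM tangentially, so TM is at right angles to LM and tangency of A1 to PD means the radius TP is perpendicular to PD, with radius 5.0, so the center T sits 5.0 in from both sides at T = (37.7, 16.3). That places the tangent points at M = (42.7, 16.3) on LM and P = (37.7, 21.3) on PD. Then |WP| = |P − W| = 43.3.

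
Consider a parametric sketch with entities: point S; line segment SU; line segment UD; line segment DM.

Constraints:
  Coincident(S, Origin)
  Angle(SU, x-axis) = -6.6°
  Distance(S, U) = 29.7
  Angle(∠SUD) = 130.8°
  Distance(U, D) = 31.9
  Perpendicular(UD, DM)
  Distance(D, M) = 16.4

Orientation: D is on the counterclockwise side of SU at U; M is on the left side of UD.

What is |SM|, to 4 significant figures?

51.67

∠SUD = 130.8°, so UD runs at -6.6° + (180° − 130.8°) = 42.60° from the x-axis; with |UD| = 31.9, D = U + 31.9·(cos 42.60°, sin 42.60°) = (52.98, 18.18). UD is perpendicular to DM; with |DM| = 16.4 on the left of UD, M = D + 16.4·(-0.6769, 0.7361) = (41.88, 30.25). Then |SM| = |M − S| = 51.67.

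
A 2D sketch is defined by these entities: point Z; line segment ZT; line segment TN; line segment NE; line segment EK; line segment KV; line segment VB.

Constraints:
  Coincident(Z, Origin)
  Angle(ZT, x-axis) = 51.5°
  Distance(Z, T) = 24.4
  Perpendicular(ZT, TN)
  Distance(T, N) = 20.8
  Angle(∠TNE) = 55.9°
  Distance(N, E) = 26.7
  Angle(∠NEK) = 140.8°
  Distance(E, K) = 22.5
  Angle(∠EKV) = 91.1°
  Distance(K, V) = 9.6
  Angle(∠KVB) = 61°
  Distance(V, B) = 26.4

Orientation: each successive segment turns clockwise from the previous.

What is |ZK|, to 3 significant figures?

16.3

Z is at the origin; ZT runs at 51.5° with length 24.4, so T = (15.2, 19.1). The perpendicularity gives TN at right angles to ZT, so TN runs at -38.5°; with |TN| = 20.8, N = (31.5, 6.15). ∠TNE = 55.9° gives NE at -163° from the x-axis; with |NE| = 26.7, E = (5.99, -1.84). ∠NEK = 140.8° gives EK at 158° from the x-axis; with |EK| = 22.5, K = (-14.9, 6.52). Then |ZK| = |K − Z| = 16.3.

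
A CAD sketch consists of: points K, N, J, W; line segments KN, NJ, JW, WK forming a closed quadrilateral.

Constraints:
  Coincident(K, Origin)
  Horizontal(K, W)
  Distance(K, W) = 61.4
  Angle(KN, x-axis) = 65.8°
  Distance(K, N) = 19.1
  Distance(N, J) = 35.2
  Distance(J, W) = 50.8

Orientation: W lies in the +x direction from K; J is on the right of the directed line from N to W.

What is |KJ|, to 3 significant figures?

22.0

Checks: |NJ| = 35.20 ✓; |JW| = 50.80 ✓.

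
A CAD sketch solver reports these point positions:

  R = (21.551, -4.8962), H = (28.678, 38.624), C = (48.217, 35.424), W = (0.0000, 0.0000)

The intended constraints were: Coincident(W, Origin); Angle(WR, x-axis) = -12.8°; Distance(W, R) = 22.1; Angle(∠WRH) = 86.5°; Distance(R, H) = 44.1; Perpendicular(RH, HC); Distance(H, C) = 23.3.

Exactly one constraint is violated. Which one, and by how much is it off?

Distance(H, C) = 23.3 — off by 3.50.

W = (0.00, 0.00) ✓; WR at -12.80° ✓; |WR| = 22.10 ✓; ∠WRH = 86.50° ✓; |RH| = 44.10 ✓; ∠(RH, HC) = 90.00° ✓; |HC| = 19.80 ✗.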